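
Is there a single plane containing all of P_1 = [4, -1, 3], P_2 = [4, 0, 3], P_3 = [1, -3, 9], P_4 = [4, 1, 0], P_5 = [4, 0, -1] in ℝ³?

No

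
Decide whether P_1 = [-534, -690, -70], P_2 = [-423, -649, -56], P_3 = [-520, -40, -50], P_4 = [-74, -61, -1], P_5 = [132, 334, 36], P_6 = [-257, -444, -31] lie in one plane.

The plane through P_1, P_2, P_3 has normal n = P_1P_2 × P_1P_3 = (-8280, -2024, 71576) and equation n·P = 807760.
Checking the remaining points: n·P_4 = 664608, n·P_5 = 807760, n·P_6 = 807760.
Since n·P_4 = 664608 ≠ 807760, P_4 is off the plane and the points are not all coplanar.

No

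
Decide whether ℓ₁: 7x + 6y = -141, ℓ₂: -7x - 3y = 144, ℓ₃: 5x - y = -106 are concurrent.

Intersecting ℓ₁ and ℓ₂: solving the 2×2 system gives (x, y) = (-21, 1).
Substitute into ℓ₃: (5)(-21) + (-1)(1) = -106.
This equals -106, so (-21, 1) lies on all three lines and they are concurrent.

Yes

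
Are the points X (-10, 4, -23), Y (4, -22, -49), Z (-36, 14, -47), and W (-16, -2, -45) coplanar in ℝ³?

No

The four points are coplanar iff the 3×3 determinant with rows XY, XZ, XW is zero.
Rows: (14, -26, -26), (-26, 10, -24), (-6, -6, -22).
Expanding along the first row: (14)(-364) − (-26)(428) + (-26)(216) = 416.
Nonzero ⇒ not coplanar.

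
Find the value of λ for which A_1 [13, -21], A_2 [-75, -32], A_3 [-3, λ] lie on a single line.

-23

The three points are collinear iff det[A_1A_2; A_1A_3] = 0.
This determinant is linear in λ: (-88)λ + (-2024) = 0, so λ = -23.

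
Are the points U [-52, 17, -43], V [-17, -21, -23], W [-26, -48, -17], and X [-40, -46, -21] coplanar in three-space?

Yes

The four points are coplanar iff the 3×3 determinant with rows UV, UW, UX is zero.
Rows: (35, -38, 20), (26, -65, 26), (12, -63, 22).
Expanding along the first row: (35)(208) − (-38)(260) + (20)(-858) = 0.
Zero determinant ⇒ coplanar.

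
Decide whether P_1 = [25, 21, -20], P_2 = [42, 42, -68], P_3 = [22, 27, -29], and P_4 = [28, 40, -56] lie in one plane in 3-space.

The four points are coplanar iff the 3×3 determinant with rows P_1P_2, P_1P_3, P_1P_4 is zero.
Rows: (17, 21, -48), (-3, 6, -9), (3, 19, -36).
Expanding along the first row: (17)(-45) − (21)(135) + (-48)(-75) = 0.
Zero determinant ⇒ coplanar.

Yes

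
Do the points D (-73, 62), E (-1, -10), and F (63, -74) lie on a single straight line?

Yes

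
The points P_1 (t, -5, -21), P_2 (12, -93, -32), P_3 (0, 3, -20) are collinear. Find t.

Direction P_2P_3 = (-12, 96, 12). From the y-coordinate of P_1, the parameter along the line is τ = (-5 − (-93))/96 = 11/12.
Then t = 12 + 11/12·(-12) = 1.

1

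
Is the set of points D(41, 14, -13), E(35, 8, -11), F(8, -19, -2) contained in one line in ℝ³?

DE = (-6, -6, 2), DF = (-33, -33, 11).
DE × DF = (0, 0, 0).
The cross product vanishes, so the three points are collinear.

Yes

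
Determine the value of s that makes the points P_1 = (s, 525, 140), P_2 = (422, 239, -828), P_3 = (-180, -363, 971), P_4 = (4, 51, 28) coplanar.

-717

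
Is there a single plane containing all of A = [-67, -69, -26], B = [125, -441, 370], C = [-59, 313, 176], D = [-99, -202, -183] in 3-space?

Yes

The four points are coplanar iff the 3×3 determinant with rows AB, AC, AD is zero.
Rows: (192, -372, 396), (8, 382, 202), (-32, -133, -157).
Expanding along the first row: (192)(-33108) − (-372)(5208) + (396)(11160) = 0.
Zero determinant ⇒ coplanar.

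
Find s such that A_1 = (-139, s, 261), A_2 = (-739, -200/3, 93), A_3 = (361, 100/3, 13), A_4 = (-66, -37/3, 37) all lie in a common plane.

580/3

The points are coplanar iff A_1A_2 · (A_1A_3 × A_1A_4) = 0.
Expanding, this is linear in s: (-7760)s + (4500800/3) = 0.
So s = 580/3.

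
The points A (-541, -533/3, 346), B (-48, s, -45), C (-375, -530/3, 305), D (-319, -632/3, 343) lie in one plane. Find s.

11/3

Coplanarity ⇔ det[AB; AC; AD] = 0.
Expanding, this is linear in s: (-8604)s + (31548) = 0.
So s = 11/3.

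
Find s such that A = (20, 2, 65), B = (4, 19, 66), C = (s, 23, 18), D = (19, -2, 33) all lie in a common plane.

-7

Normal to plane ABD: n = (-540, -513, 81); plane equation n·P = -6561.
Requiring n·C = -6561: (-540)s + (-10341) = -6561.
So s = -7.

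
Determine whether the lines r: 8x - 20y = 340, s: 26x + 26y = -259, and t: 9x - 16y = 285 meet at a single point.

No

The three lines meet at one point iff the augmented coefficient matrix [aᵢ bᵢ cᵢ] has rank < 3, i.e. its determinant vanishes.
Here the determinant is -52.
Nonzero, so no common point exists.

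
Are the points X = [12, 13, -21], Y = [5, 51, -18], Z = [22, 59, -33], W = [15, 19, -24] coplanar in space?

Yes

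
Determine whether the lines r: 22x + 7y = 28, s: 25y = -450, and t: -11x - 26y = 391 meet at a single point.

Yes

Lines aᵢx + bᵢy = cᵢ with pairwise distinct directions are concurrent exactly when det[aᵢ bᵢ cᵢ] = 0.
Here the determinant is 0.
It vanishes, so the lines are concurrent at (7, -18).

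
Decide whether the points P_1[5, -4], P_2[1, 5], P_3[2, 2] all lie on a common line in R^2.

No

P_1P_2 = (-4, 9), P_1P_3 = (-3, 6).
det[P_1P_2; P_1P_3] = (-4)(6) − (9)(-3) = 3.
The determinant is nonzero, so they are not collinear.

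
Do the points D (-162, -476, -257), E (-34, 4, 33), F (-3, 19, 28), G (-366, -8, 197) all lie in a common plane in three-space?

Yes

A normal to the plane through D, E, F is n = DE × DF = (-6750, 9630, -12960).
The plane has equation n·P = -159660. For G: n·G = -159660.
Equal, so G lies in the plane and all four are coplanar.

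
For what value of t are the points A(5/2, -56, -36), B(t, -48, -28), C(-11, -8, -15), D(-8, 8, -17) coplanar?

Normal to plane ACD: n = (-432, 36, -360); plane equation n·P = 9864.
Requiring n·B = 9864: (-432)t + (8352) = 9864.
So t = -7/2.

-7/2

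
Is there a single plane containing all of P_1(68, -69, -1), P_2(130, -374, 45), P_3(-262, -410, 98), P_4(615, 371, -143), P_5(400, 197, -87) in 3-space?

No

The plane through P_1, P_2, P_3 has normal n = P_1P_2 × P_1P_3 = (-14509, -21318, -121792) and equation n·P = 606122.
Checking the remaining points: n·P_4 = 584243, n·P_5 = 592658.
Since n·P_4 = 584243 ≠ 606122, P_4 is off the plane and the points are not all coplanar.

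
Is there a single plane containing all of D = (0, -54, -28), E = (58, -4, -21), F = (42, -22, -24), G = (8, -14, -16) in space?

No

With D as base: DE = (58, 50, 7), DF = (42, 32, 4), DG = (8, 40, 12).
DF × DG = (224, -472, 1424).
DE · (DF × DG) = -640.
Since -640 ≠ 0, the four points are not coplanar.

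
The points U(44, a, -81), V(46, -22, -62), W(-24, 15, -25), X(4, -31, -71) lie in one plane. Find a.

The points are coplanar iff UV · (UW × UX) = 0.
Expanding, this is linear in a: (2184)a + (89544) = 0.
So a = -41.

-41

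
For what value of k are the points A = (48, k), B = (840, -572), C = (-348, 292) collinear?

Collinearity: (A − B) must be parallel to (C − B) = (-1188, 864).
Cross-multiplying the components: (k − (-572))·(-1188) = (-792)·(864).
Solving gives k = 4.

4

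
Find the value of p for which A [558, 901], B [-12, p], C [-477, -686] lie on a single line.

27

Collinearity: (B − A) must be parallel to (C − A) = (-1035, -1587).
Cross-multiplying the components: (p − 901)·(-1035) = (-570)·(-1587).
Solving gives p = 27.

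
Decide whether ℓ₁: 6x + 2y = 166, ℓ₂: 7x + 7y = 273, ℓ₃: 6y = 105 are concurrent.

Intersecting ℓ₁ and ℓ₂: solving the 2×2 system gives (x, y) = (22, 17).
Substitute into ℓ₃: (0)(22) + (6)(17) = 102.
But ℓ₃ requires 105 ≠ 102, so the three lines have no common point.

No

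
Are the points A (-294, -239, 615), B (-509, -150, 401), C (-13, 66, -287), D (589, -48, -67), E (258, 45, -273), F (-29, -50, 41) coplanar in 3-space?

Yes

The plane through A, B, C has normal n = AB × AC = (-15008, -254064, -90584) and equation n·P = 9424488.
Checking the remaining points: n·D = 9424488, n·E = 9424488, n·F = 9424488.
All equal 9424488, so all 6 points lie in one plane.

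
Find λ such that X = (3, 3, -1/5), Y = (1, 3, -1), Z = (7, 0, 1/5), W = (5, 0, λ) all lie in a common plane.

-3/5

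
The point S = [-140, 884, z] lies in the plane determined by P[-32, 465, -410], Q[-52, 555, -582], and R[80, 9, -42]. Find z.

-508

Coplanarity requires PQ · (PR × PS) = 0.
PQ = (-20, 90, -172), PR = (112, -456, 368); the triple product is linear in z with coefficient -960 and constant term -487680.
Setting it to zero: z = -508.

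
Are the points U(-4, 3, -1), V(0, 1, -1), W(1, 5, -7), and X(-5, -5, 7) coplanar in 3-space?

With U as base: UV = (4, -2, 0), UW = (5, 2, -6), UX = (-1, -8, 8).
UW × UX = (-32, -34, -38).
UV · (UW × UX) = -60.
Since -60 ≠ 0, the four points are not coplanar.

No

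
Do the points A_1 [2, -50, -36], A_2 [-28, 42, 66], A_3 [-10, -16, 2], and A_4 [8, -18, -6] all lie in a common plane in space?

Yes

A normal to the plane through A_1, A_2, A_3 is n = A_1A_2 × A_1A_3 = (28, -84, 84).
The plane has equation n·P = 1232. For A_4: n·A_4 = 1232.
Equal, so A_4 lies in the plane and all four are coplanar.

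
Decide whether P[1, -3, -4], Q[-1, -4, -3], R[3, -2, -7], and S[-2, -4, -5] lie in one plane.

A normal to the plane through P, Q, R is n = PQ × PR = (2, -4, 0).
The plane has equation n·X = 14. For S: n·S = 12.
12 ≠ 14, so S is off the plane.

No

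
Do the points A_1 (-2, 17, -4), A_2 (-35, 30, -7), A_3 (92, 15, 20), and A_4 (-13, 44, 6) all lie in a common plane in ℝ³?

A normal to the plane through A_1, A_2, A_3 is n = A_1A_2 × A_1A_3 = (306, 510, -1156).
The plane has equation n·P = 12682. For A_4: n·A_4 = 11526.
11526 ≠ 12682, so A_4 is off the plane.

No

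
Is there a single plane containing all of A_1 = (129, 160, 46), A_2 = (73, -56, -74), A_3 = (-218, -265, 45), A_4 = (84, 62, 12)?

No

With A_1 as base: A_1A_2 = (-56, -216, -120), A_1A_3 = (-347, -425, -1), A_1A_4 = (-45, -98, -34).
A_1A_3 × A_1A_4 = (14352, -11753, 14881).
A_1A_2 · (A_1A_3 × A_1A_4) = -50784.
Since -50784 ≠ 0, the four points are not coplanar.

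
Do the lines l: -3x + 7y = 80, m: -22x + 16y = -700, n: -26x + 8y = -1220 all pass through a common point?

The three lines meet at one point iff the augmented coefficient matrix [aᵢ bᵢ cᵢ] has rank < 3, i.e. its determinant vanishes.
Here the determinant is 480.
Nonzero, so no common point exists.

No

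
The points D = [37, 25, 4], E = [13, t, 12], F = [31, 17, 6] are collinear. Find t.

Collinearity requires DE × DF = 0; each component is linear in t.
The x-component gives (2)t + (14) = 0, so t = -7.
The remaining components then also vanish.

-7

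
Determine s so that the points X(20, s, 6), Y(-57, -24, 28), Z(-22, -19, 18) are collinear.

Collinearity requires XY × XZ = 0; each component is linear in s.
The x-component gives (10)s + (130) = 0, so s = -13.
The remaining components then also vanish.

-13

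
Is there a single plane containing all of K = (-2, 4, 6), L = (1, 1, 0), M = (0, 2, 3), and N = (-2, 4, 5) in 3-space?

Yes

The four points are coplanar iff the 3×3 determinant with rows KL, KM, KN is zero.
Rows: (3, -3, -6), (2, -2, -3), (0, 0, -1).
Expanding along the first row: (3)(2) − (-3)(-2) + (-6)(0) = 0.
Zero determinant ⇒ coplanar.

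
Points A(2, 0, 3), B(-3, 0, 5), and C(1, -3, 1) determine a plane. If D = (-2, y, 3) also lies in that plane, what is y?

A normal to the plane is n = AB × AC = (6, -12, 15).
D lies in the plane iff n · AD = 0.
This gives (-12)y + (-24) = 0, so y = -2.

-2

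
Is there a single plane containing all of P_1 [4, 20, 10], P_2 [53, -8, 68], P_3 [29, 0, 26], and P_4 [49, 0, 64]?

No

With P_1 as base: P_1P_2 = (49, -28, 58), P_1P_3 = (25, -20, 16), P_1P_4 = (45, -20, 54).
P_1P_3 × P_1P_4 = (-760, -630, 400).
P_1P_2 · (P_1P_3 × P_1P_4) = 3600.
Since 3600 ≠ 0, the four points are not coplanar.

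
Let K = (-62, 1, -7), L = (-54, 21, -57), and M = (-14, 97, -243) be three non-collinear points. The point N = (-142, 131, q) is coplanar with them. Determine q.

A normal to the plane is n = KL × KM = (80, -512, -192).
N lies in the plane iff n · KN = 0.
This gives (-192)q + (-74304) = 0, so q = -387.

-387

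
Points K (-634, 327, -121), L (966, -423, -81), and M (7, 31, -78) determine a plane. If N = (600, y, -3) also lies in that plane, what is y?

Coplanarity requires KL · (KM × KN) = 0.
KL = (1600, -750, 40), KM = (641, -296, 43); the triple product is linear in y with coefficient -43160 and constant term -10228920.
Setting it to zero: y = -237.

-237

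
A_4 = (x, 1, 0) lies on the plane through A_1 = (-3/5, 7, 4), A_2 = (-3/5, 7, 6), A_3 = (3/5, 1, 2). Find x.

3/5

Coplanarity requires A_1A_2 · (A_1A_3 × A_1A_4) = 0.
A_1A_2 = (0, 0, 2), A_1A_3 = (6/5, -6, -2); the triple product is linear in x with coefficient 12 and constant term -36/5.
Setting it to zero: x = 3/5.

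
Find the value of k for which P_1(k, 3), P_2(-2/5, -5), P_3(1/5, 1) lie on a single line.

The three points are collinear iff det[P_1P_2; P_1P_3] = 0.
This determinant is linear in k: (-6)k + (12/5) = 0, so k = 2/5.

2/5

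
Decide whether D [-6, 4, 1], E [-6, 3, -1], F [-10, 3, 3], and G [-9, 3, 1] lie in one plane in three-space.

No

With D as base: DE = (0, -1, -2), DF = (-4, -1, 2), DG = (-3, -1, 0).
DF × DG = (2, -6, 1).
DE · (DF × DG) = 4.
Since 4 ≠ 0, the four points are not coplanar.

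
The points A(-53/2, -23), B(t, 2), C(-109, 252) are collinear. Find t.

-34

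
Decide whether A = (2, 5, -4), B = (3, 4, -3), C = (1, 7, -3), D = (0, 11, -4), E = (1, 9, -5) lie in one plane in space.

No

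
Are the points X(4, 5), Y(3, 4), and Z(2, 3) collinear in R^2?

XY = (-1, -1), XZ = (-2, -2).
Twice the signed area of △XYZ is (-1)(-2) − (-1)(-2) = 0.
The triangle is degenerate (zero area), so the points are collinear.

Yes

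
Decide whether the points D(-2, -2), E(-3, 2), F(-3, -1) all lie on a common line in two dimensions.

No

DE = (-1, 4), DF = (-1, 1).
If collinear, DF would be a scalar multiple of DE. But (-1)·(1) ≠ (4)·(-1) (difference 3), so they are not parallel; the points are not collinear.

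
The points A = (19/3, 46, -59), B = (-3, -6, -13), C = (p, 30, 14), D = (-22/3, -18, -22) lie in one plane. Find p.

Normal to plane ABD: n = (1020, -850/3, -340/3); plane equation n·P = 340/3.
Requiring n·C = 340/3: (1020)p + (-30260/3) = 340/3.
So p = 10.

10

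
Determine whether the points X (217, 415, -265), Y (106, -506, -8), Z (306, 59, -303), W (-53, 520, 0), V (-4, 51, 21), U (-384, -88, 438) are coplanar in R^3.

The plane through X, Y, Z has normal n = XY × XZ = (126490, 18655, 121485) and equation n·P = 2996630.
Checking the remaining points: n·W = 2996630, n·V = 2996630, n·U = 2996630.
All equal 2996630, so all 6 points lie in one plane.

Yes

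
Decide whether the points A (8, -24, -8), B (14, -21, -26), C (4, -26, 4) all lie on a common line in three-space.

Yes

AB = (6, 3, -18), AC = (-4, -2, 12).
Each component of AC is -2/3 times the corresponding component of AB, so AC = -2/3·AB and the points are collinear.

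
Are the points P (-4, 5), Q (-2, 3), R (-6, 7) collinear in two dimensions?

Yes

PQ = (2, -2), PR = (-2, 2).
Checking proportionality: PR = -1·PQ, so the vectors are parallel and the points are collinear.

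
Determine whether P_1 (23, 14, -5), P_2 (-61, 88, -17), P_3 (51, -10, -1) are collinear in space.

P_1P_2 = (-84, 74, -12), P_1P_3 = (28, -24, 4).
P_1P_2 × P_1P_3 = (8, 0, -56).
The cross product is nonzero, so the points do not lie on one line.

No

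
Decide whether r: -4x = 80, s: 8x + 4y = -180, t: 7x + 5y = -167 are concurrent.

Lines aᵢx + bᵢy = cᵢ with pairwise distinct directions are concurrent exactly when det[aᵢ bᵢ cᵢ] = 0.
Here the determinant is 32.
Nonzero, so no common point exists.

No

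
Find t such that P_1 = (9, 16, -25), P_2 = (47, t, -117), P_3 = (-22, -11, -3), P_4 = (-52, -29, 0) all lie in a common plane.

78

Normal to plane P_1P_3P_4: n = (315, -567, -252); plane equation n·P = 63.
Requiring n·P_2 = 63: (-567)t + (44289) = 63.
So t = 78.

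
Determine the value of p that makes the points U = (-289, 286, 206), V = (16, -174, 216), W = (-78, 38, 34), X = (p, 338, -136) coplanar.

Normal to plane UVW: n = (81600, 54570, 21420); plane equation n·P = -3562860.
Requiring n·X = -3562860: (81600)p + (15531540) = -3562860.
So p = -234.

-234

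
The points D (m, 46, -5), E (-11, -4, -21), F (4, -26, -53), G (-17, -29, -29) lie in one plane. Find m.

Coplanarity ⇔ det[DE; DF; DG] = 0.
Expanding, this is linear in m: (624)m + (-624) = 0.
So m = 1.

1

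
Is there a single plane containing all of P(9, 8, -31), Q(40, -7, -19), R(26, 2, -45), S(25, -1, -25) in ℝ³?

No

A normal to the plane through P, Q, R is n = PQ × PR = (282, 638, 69).
The plane has equation n·X = 5503. For S: n·S = 4687.
4687 ≠ 5503, so S is off the plane.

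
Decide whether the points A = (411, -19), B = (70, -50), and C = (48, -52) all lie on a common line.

Yes

AB = (-341, -31), AC = (-363, -33).
Checking proportionality: AC = 33/31·AB, so the vectors are parallel and the points are collinear.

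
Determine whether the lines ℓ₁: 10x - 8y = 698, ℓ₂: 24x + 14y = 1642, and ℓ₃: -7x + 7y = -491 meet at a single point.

Lines aᵢx + bᵢy = cᵢ with pairwise distinct directions are concurrent exactly when det[aᵢ bᵢ cᵢ] = 0.
Here the determinant is -332.
Nonzero, so no common point exists.

No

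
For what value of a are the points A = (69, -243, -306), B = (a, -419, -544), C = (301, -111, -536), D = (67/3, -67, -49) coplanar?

Normal to plane ACD: n = (74404, -146672/3, 46992); plane equation n·P = 2634756.
Requiring n·B = 2634756: (74404)a + (-15235376/3) = 2634756.
So a = 311/3.

311/3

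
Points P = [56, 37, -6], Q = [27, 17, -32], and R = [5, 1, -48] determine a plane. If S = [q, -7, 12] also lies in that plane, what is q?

11

The plane through P, Q, R has equation −96x + 108y + 24z = -1524.
Substituting S: (-96)q + (-468) = -1524, so q = 11.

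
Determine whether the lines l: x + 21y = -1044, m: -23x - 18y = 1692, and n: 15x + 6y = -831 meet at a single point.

No

Intersecting l and m: solving the 2×2 system gives (x, y) = (-36, -48).
Substitute into n: (15)(-36) + (6)(-48) = -828.
But n requires -831 ≠ -828, so the three lines have no common point.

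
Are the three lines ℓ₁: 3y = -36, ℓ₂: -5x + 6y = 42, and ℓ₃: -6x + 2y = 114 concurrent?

No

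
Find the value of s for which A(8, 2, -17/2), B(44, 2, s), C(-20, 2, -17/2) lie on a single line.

-17/2

Collinearity requires AB × AC = 0; each component is linear in s.
The y-component gives (-28)s + (-238) = 0, so s = -17/2.
The remaining components then also vanish.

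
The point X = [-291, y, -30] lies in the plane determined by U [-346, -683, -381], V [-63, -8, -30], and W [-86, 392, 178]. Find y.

Coplanarity requires UV · (UW × UX) = 0.
UV = (283, 675, 351), UW = (260, 1075, 559); the triple product is linear in y with coefficient -66937 and constant term -535496.
Setting it to zero: y = -8.

-8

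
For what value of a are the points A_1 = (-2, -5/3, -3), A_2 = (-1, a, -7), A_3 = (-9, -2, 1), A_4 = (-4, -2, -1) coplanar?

-2/3

Normal to plane A_1A_3A_4: n = (2/3, 6, 5/3); plane equation n·P = -49/3.
Requiring n·A_2 = -49/3: (6)a + (-37/3) = -49/3.
So a = -2/3.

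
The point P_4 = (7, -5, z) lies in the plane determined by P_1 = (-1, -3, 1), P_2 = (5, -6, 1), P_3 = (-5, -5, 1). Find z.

The plane through P_1, P_2, P_3 has equation −24z = -24.
Substituting P_4: (-24)z + (0) = -24, so z = 1.

1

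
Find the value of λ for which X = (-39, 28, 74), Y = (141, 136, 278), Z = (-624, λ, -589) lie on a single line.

-323

Direction XY = (180, 108, 204). From the x-coordinate of Z, the parameter along the line is τ = (-624 − (-39))/180 = -13/4.
Then λ = 28 + (-13/4)·(108) = -323.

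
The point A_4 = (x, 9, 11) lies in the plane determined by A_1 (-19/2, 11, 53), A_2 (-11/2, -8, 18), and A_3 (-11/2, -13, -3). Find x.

The plane through A_1, A_2, A_3 has equation 224x + 84y − 20z = -2264.
Substituting A_4: (224)x + (536) = -2264, so x = -25/2.

-25/2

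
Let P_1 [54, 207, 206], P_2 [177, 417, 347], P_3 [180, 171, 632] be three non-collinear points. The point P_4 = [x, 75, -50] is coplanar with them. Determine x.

A normal to the plane is n = P_1P_2 × P_1P_3 = (94536, -34632, -30888).
P_4 lies in the plane iff n · P_1P_4 = 0.
This gives (94536)x + (7373808) = 0, so x = -78.

-78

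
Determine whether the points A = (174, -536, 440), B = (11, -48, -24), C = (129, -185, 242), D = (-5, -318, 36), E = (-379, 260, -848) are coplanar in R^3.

No

The plane through A, B, C has normal n = AB × AC = (66240, -11394, -35253) and equation n·P = 2121624.
Checking the remaining points: n·D = 2022984, n·E = 1827144.
Since n·D = 2022984 ≠ 2121624, D is off the plane and the points are not all coplanar.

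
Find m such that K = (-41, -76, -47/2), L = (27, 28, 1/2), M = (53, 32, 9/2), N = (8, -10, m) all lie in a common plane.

-15/2

Normal to plane KLM: n = (320, 352, -2432); plane equation n·P = 17280.
Requiring n·N = 17280: (-2432)m + (-960) = 17280.
So m = -15/2.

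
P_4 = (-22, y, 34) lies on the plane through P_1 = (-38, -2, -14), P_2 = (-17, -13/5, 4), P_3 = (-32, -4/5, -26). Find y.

-26/5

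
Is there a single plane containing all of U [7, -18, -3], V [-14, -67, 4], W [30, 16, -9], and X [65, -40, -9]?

Yes

The four points are coplanar iff the 3×3 determinant with rows UV, UW, UX is zero.
Rows: (-21, -49, 7), (23, 34, -6), (58, -22, -6).
Expanding along the first row: (-21)(-336) − (-49)(210) + (7)(-2478) = 0.
Zero determinant ⇒ coplanar.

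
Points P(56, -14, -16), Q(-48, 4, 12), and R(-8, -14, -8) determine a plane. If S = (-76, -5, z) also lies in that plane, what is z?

8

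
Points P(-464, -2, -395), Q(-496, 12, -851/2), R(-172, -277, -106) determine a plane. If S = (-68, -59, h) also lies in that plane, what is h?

-26

The plane through P, Q, R has equation −(8683/2)x + 342y + 4712z = 152532.
Substituting S: (4712)h + (275044) = 152532, so h = -26.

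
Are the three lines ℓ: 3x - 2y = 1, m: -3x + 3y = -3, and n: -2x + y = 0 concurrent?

Yes

Lines aᵢx + bᵢy = cᵢ with pairwise distinct directions are concurrent exactly when det[aᵢ bᵢ cᵢ] = 0.
Here the determinant is 0.
It vanishes, so the lines are concurrent at (-1, -2).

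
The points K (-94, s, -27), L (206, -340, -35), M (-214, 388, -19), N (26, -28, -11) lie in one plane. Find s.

180

Coplanarity ⇔ det[KL; KM; KN] = 0.
Expanding, this is linear in s: (-7200)s + (1296000) = 0.
So s = 180.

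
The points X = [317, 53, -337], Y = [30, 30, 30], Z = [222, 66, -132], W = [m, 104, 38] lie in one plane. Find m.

212

The points are coplanar iff XY · (XZ × XW) = 0.
Expanding, this is linear in m: (-9486)m + (2011032) = 0.
So m = 212.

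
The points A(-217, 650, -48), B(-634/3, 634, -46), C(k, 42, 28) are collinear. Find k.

-5/3

Collinearity requires AB × AC = 0; each component is linear in k.
The y-component gives (2)k + (10/3) = 0, so k = -5/3.
The remaining components then also vanish.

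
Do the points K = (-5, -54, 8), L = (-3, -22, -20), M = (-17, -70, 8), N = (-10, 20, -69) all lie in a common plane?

Yes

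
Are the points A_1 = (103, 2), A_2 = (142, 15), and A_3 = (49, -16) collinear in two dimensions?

Yes

A_1A_2 = (39, 13), A_1A_3 = (-54, -18).
Checking proportionality: A_1A_3 = -18/13·A_1A_2, so the vectors are parallel and the points are collinear.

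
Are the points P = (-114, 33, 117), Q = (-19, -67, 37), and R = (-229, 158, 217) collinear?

No

PQ = (95, -100, -80), PR = (-115, 125, 100).
Comparing components 3 and 1: (-80)(-115) − (95)(100) = -300 ≠ 0, so PQ and PR are not parallel and the points are not collinear.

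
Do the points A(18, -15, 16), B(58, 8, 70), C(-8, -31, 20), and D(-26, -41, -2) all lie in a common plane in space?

With A as base: AB = (40, 23, 54), AC = (-26, -16, 4), AD = (-44, -26, -18).
AC × AD = (392, -644, -28).
AB · (AC × AD) = -644.
Since -644 ≠ 0, the four points are not coplanar.

No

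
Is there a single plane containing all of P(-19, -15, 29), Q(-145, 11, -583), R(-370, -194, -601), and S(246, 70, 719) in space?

The four points are coplanar iff the 3×3 determinant with rows PQ, PR, PS is zero.
Rows: (-126, 26, -612), (-351, -179, -630), (265, 85, 690).
Expanding along the first row: (-126)(-69960) − (26)(-75240) + (-612)(17600) = 0.
Zero determinant ⇒ coplanar.

Yes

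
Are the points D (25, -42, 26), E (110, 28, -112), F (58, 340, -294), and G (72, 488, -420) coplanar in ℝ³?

No

A normal to the plane through D, E, F is n = DE × DF = (30316, 22646, 30160).
The plane has equation n·P = 590928. For G: n·G = 566800.
566800 ≠ 590928, so G is off the plane.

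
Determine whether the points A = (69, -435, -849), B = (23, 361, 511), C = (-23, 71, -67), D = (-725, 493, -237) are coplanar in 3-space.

A normal to the plane through A, B, C is n = AB × AC = (-65688, -89148, 49956).
The plane has equation n·P = -8165736. For D: n·D = -8165736.
Equal, so D lies in the plane and all four are coplanar.

Yes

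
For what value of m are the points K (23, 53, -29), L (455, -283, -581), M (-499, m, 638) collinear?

459

Direction KL = (432, -336, -552). From the x-coordinate of M, the parameter along the line is τ = (-499 − 23)/432 = -29/24.
Then m = 53 + (-29/24)·(-336) = 459.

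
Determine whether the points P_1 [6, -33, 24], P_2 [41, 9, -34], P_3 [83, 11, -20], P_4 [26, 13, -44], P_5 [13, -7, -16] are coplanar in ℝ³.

No

The plane through P_1, P_2, P_3 has normal n = P_1P_2 × P_1P_3 = (704, -2926, -1694) and equation n·P = 60126.
Checking the remaining points: n·P_4 = 54802, n·P_5 = 56738.
Since n·P_4 = 54802 ≠ 60126, P_4 is off the plane and the points are not all coplanar.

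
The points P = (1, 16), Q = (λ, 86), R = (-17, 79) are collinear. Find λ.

-19

The three points are collinear iff det[PQ; PR] = 0.
This determinant is linear in λ: (63)λ + (1197) = 0, so λ = -19.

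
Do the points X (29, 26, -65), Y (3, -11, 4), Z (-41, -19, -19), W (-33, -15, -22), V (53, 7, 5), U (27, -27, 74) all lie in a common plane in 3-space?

The plane through X, Y, Z has normal n = XY × XZ = (1403, -3634, -1420) and equation n·P = 38503.
Checking the remaining points: n·W = 39451, n·V = 41821, n·U = 30919.
Since n·W = 39451 ≠ 38503, W is off the plane and the points are not all coplanar.

No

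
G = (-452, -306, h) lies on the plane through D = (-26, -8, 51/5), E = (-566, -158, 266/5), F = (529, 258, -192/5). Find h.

Coplanarity requires DE · (DF × DG) = 0.
DE = (-540, -150, 43), DF = (555, 266, -243/5); the triple product is linear in h with coefficient -60390 and constant term 3091968.
Setting it to zero: h = 256/5.

256/5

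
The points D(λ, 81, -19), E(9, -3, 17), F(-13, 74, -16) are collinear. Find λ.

-15

Collinearity requires DE × DF = 0; each component is linear in λ.
The y-component gives (-33)λ + (-495) = 0, so λ = -15.
The remaining components then also vanish.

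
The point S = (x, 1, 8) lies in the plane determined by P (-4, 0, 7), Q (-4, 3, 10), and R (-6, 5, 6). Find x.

-4

A normal to the plane is n = PQ × PR = (-18, -6, 6).
S lies in the plane iff n · PS = 0.
This gives (-18)x + (-72) = 0, so x = -4.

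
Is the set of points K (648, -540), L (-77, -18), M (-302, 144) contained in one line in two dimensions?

KL = (-725, 522), KM = (-950, 684).
det[KL; KM] = (-725)(684) − (522)(-950) = 0.
The determinant is zero, so the points are collinear.

Yes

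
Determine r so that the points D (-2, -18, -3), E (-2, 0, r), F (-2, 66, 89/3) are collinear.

4

Direction DF = (0, 84, 98/3). From the y-coordinate of E, the parameter along the line is τ = (0 − (-18))/84 = 3/14.
Then r = (-3) + 3/14·(98/3) = 4.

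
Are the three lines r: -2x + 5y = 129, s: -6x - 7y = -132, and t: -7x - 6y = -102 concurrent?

The three lines meet at one point iff the augmented coefficient matrix [aᵢ bᵢ cᵢ] has rank < 3, i.e. its determinant vanishes.
Here the determinant is 39.
Nonzero, so no common point exists.

No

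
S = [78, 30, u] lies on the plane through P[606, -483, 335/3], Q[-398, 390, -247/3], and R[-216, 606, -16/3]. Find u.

47/3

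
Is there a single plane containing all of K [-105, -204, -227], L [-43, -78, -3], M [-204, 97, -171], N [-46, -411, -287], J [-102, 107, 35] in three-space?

The plane through K, L, M has normal n = KL × KM = (-60368, -25648, 31136) and equation n·P = 4502960.
Checking the remaining points: n·N = 4382224, n·J = 4502960.
Since n·N = 4382224 ≠ 4502960, N is off the plane and the points are not all coplanar.

No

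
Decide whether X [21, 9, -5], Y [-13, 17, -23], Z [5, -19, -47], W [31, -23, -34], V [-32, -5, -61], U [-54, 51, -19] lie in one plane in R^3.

No

The plane through X, Y, Z has normal n = XY × XZ = (-840, -1140, 1080) and equation n·P = -33300.
Checking the remaining points: n·W = -36540, n·V = -33300, n·U = -33300.
Since n·W = -36540 ≠ -33300, W is off the plane and the points are not all coplanar.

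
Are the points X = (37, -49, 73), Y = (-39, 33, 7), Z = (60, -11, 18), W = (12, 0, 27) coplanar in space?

The four points are coplanar iff the 3×3 determinant with rows XY, XZ, XW is zero.
Rows: (-76, 82, -66), (23, 38, -55), (-25, 49, -46).
Expanding along the first row: (-76)(947) − (82)(-2433) + (-66)(2077) = -9548.
Nonzero ⇒ not coplanar.

No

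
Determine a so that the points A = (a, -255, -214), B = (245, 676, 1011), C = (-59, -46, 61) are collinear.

-147

Collinearity requires AB × AC = 0; each component is linear in a.
The y-component gives (-950)a + (-139650) = 0, so a = -147.
The remaining components then also vanish.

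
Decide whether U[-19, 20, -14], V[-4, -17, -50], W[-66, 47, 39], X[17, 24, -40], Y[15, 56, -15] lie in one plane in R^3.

The plane through U, V, W has normal n = UV × UW = (-989, 897, -1334) and equation n·P = 55407.
Checking the remaining points: n·X = 58075, n·Y = 55407.
Since n·X = 58075 ≠ 55407, X is off the plane and the points are not all coplanar.

No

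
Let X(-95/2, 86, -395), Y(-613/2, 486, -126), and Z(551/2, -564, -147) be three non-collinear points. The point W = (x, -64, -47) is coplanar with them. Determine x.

-29/2

Coplanarity requires XY · (XZ × XW) = 0.
XY = (-259, 400, 269), XZ = (323, -650, 248); the triple product is linear in x with coefficient 274050 and constant term 3973725.
Setting it to zero: x = -29/2.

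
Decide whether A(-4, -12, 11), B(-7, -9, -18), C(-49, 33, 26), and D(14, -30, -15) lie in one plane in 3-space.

The four points are coplanar iff the 3×3 determinant with rows AB, AC, AD is zero.
Rows: (-3, 3, -29), (-45, 45, 15), (18, -18, -26).
Expanding along the first row: (-3)(-900) − (3)(900) + (-29)(0) = 0.
Zero determinant ⇒ coplanar.

Yes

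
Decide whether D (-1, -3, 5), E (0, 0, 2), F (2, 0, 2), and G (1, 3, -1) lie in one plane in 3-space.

Yes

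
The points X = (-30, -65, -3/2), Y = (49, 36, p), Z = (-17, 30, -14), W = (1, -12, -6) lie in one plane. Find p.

Normal to plane XZW: n = (235, -329, -2256); plane equation n·P = 17719.
Requiring n·Y = 17719: (-2256)p + (-329) = 17719.
So p = -8.

-8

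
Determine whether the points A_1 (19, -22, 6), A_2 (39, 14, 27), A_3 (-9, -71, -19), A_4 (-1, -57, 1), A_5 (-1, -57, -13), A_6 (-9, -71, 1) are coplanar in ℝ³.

No

The plane through A_1, A_2, A_3 has normal n = A_1A_2 × A_1A_3 = (129, -88, 28) and equation n·P = 4555.
Checking the remaining points: n·A_4 = 4915, n·A_5 = 4523, n·A_6 = 5115.
Since n·A_4 = 4915 ≠ 4555, A_4 is off the plane and the points are not all coplanar.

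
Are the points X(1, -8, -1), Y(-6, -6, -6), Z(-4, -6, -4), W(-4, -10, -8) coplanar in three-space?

The four points are coplanar iff the 3×3 determinant with rows XY, XZ, XW is zero.
Rows: (-7, 2, -5), (-5, 2, -3), (-5, -2, -7).
Expanding along the first row: (-7)(-20) − (2)(20) + (-5)(20) = 0.
Zero determinant ⇒ coplanar.

Yes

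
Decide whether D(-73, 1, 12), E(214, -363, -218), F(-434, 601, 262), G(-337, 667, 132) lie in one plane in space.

Yes

The four points are coplanar iff the 3×3 determinant with rows DE, DF, DG is zero.
Rows: (287, -364, -230), (-361, 600, 250), (-264, 666, 120).
Expanding along the first row: (287)(-94500) − (-364)(22680) + (-230)(-82026) = 0.
Zero determinant ⇒ coplanar.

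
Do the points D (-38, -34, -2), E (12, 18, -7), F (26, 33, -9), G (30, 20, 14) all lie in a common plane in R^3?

Yes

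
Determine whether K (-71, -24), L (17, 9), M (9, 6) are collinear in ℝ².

KL = (88, 33), KM = (80, 30).
det[KL; KM] = (88)(30) − (33)(80) = 0.
The determinant is zero, so the points are collinear.

Yes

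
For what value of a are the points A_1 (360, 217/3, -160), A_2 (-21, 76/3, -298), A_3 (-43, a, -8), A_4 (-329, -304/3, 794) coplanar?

The points are coplanar iff A_1A_2 · (A_1A_3 × A_1A_4) = 0.
Expanding, this is linear in a: (-458556)a + (305704) = 0.
So a = 2/3.

2/3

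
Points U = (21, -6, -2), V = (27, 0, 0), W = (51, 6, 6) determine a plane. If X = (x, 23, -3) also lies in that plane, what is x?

2

The plane through U, V, W has equation 24x + 12y − 108z = 648.
Substituting X: (24)x + (600) = 648, so x = 2.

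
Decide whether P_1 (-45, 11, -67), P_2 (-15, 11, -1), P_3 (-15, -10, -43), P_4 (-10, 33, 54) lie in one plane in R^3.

The four points are coplanar iff the 3×3 determinant with rows P_1P_2, P_1P_3, P_1P_4 is zero.
Rows: (30, 0, 66), (30, -21, 24), (35, 22, 121).
Expanding along the first row: (30)(-3069) − (0)(2790) + (66)(1395) = 0.
Zero determinant ⇒ coplanar.

Yes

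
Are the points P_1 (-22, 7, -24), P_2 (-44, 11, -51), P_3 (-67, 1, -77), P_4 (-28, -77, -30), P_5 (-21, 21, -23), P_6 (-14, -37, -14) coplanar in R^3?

No

The plane through P_1, P_2, P_3 has normal n = P_1P_2 × P_1P_3 = (-374, 49, 312) and equation n·P = 1083.
Checking the remaining points: n·P_4 = -2661, n·P_5 = 1707, n·P_6 = -945.
Since n·P_4 = -2661 ≠ 1083, P_4 is off the plane and the points are not all coplanar.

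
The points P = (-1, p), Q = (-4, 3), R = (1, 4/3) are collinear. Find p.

2

Collinearity: (P − Q) must be parallel to (R − Q) = (5, -5/3).
Cross-multiplying the components: (p − 3)·(5) = (3)·(-5/3).
Solving gives p = 2.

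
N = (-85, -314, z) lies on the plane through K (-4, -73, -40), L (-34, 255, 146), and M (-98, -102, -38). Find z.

Coplanarity requires KL · (KM × KN) = 0.
KL = (-30, 328, 186), KM = (-94, -29, 2); the triple product is linear in z with coefficient 31702 and constant term 4977214.
Setting it to zero: z = -157.

-157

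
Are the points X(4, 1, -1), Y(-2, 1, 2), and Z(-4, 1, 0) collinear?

XY = (-6, 0, 3), XZ = (-8, 0, 1).
XY × XZ = (0, -18, 0).
The cross product is nonzero, so the points do not lie on one line.

No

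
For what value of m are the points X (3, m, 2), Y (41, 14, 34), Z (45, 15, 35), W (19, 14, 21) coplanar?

Coplanarity ⇔ det[XY; XZ; XW] = 0.
Expanding, this is linear in m: (-30)m + (630) = 0.
So m = 21.

21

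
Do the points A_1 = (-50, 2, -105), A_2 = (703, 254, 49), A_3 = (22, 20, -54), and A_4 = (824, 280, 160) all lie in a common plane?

Yes

With A_1 as base: A_1A_2 = (753, 252, 154), A_1A_3 = (72, 18, 51), A_1A_4 = (874, 278, 265).
A_1A_3 × A_1A_4 = (-9408, 25494, 4284).
A_1A_2 · (A_1A_3 × A_1A_4) = 0.
The scalar triple product vanishes, so the four points are coplanar.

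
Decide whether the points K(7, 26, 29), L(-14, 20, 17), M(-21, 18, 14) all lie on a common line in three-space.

No

KL = (-21, -6, -12), KM = (-28, -8, -15).
KL × KM = (-6, 21, 0).
The cross product is nonzero, so the points do not lie on one line.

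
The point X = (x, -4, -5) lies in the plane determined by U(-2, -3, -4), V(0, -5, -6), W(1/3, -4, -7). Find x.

-1

The plane through U, V, W has equation 4x + (4/3)y + (8/3)z = -68/3.
Substituting X: (4)x + (-56/3) = -68/3, so x = -1.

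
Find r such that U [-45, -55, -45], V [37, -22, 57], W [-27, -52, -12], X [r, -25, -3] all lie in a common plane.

Coplanarity ⇔ det[UV; UW; UX] = 0.
Expanding, this is linear in r: (783)r + (-5481) = 0.
So r = 7.

7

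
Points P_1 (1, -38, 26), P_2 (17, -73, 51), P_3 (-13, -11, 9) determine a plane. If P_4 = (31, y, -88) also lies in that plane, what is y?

The plane through P_1, P_2, P_3 has equation −80x − 78y − 58z = 1376.
Substituting P_4: (-78)y + (2624) = 1376, so y = 16.

16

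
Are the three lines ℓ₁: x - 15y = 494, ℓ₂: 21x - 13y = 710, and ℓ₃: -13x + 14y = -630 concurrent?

Intersecting ℓ₁ and ℓ₂: solving the 2×2 system gives (x, y) = (14, -32).
Substitute into ℓ₃: (-13)(14) + (14)(-32) = -630.
This equals -630, so (14, -32) lies on all three lines and they are concurrent.

Yes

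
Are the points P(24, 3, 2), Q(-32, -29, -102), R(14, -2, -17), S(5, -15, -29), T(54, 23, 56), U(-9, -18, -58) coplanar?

Yes

The plane through P, Q, R has normal n = PQ × PR = (88, -24, -40) and equation n·X = 1960.
Checking the remaining points: n·S = 1960, n·T = 1960, n·U = 1960.
All equal 1960, so all 6 points lie in one plane.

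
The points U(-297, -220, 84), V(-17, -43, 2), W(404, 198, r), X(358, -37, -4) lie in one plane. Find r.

-110

Normal to plane UVX: n = (-570, -29070, -64695); plane equation n·P = 1130310.
Requiring n·W = 1130310: (-64695)r + (-5986140) = 1130310.
So r = -110.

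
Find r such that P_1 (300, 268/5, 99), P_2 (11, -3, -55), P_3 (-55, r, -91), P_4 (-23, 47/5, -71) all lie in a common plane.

Normal to plane P_1P_2P_4: n = (14076/5, 612, -5508); plane equation n·P = 1660356/5.
Requiring n·P_3 = 1660356/5: (612)r + (346392) = 1660356/5.
So r = -117/5.

-117/5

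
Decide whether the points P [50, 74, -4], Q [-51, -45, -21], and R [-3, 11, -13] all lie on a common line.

No

PQ = (-101, -119, -17), PR = (-53, -63, -9).
PQ × PR = (0, -8, 56).
The cross product is nonzero, so the points do not lie on one line.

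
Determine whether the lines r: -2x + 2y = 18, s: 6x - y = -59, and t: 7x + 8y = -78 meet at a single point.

Intersecting r and s: solving the 2×2 system gives (x, y) = (-10, -1).
Substitute into t: (7)(-10) + (8)(-1) = -78.
This equals -78, so (-10, -1) lies on all three lines and they are concurrent.

Yes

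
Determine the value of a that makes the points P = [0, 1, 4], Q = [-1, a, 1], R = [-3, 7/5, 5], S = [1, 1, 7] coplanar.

Normal to plane PRS: n = (6/5, 10, -2/5); plane equation n·X = 42/5.
Requiring n·Q = 42/5: (10)a + (-8/5) = 42/5.
So a = 1.

1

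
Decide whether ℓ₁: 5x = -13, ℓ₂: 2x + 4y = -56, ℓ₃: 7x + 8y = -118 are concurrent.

No

Intersecting ℓ₁ and ℓ₂: solving the 2×2 system gives (x, y) = (-13/5, -127/10).
Substitute into ℓ₃: (7)(-13/5) + (8)(-127/10) = -599/5.
But ℓ₃ requires -118 ≠ -599/5, so the three lines have no common point.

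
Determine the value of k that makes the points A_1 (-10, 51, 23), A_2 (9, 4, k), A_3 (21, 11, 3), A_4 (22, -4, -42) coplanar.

-62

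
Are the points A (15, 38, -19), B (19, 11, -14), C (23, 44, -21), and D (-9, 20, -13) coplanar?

The four points are coplanar iff the 3×3 determinant with rows AB, AC, AD is zero.
Rows: (4, -27, 5), (8, 6, -2), (-24, -18, 6).
Expanding along the first row: (4)(0) − (-27)(0) + (5)(0) = 0.
Zero determinant ⇒ coplanar.

Yes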